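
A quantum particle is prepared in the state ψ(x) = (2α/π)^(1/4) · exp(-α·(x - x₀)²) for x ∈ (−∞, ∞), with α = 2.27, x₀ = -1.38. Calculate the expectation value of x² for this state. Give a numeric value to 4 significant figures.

2.015

⟨x²⟩ = ∫ x²·|ψ|² dx (integrals over the domain).
Gaussian moments (u = x − x₀): ∫u^(2j)·e^(−2αu²) du = (2j−1)!!/(4α)^j · √(π/(2α)), odd powers integrate to 0; here √(π/(2α)) = 0.83185.
⟨x²⟩ = 2.0145.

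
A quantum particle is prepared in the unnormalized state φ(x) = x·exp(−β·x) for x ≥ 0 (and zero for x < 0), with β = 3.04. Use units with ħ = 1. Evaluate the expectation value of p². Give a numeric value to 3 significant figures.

9.24

p² φ = −ħ² d²φ/dx²; ⟨p²⟩ = −ħ² ∫ φ*·φ'' dx / ∫|φ|² dx.
Differentiate x·exp(−β·x) with the product rule; every integrand then reduces to terms xʲ·e^(−2βx) on [0, ∞), with ∫₀^∞ xʲ·e^(−2βx) dx = j!/(2β)^(j+1).
State is unnormalized: ∫|φ|² dx = 0.0088986, and ∫φ*·(−ħ² φ'') dx = 0.082237, so ⟨p²⟩ = 0.082237 / 0.0088986.
⟨p²⟩ = 9.2416.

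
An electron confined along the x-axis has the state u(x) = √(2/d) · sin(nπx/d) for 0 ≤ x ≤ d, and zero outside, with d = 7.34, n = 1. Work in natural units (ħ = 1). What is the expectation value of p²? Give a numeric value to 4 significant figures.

p² u = −ħ² d²u/dx²; ⟨p²⟩ = −ħ² ∫ u*·u'' dx.
d/dx sin(nπx/d) = (nπ/d)·cos(nπx/d) and d²/dx² sin(nπx/d) = −(nπ/d)²·sin(nπx/d); on 0 ≤ x ≤ d, ∫sin²(nπx/d) dx = d/2 and ∫sin(nπx/d)·cos(nπx/d) dx = 0.
⟨p²⟩ = 0.18319.

0.1832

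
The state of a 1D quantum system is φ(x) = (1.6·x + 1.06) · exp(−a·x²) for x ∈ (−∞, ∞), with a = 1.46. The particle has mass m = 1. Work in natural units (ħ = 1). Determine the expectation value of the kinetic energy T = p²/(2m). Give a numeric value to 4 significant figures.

1.140

T = −(ħ²/2m) d²/dx², so ⟨T⟩ = −(ħ²/2m) ∫ φ*·φ'' dx / ∫|φ|² dx; with m = 1.
Expand each integrand as polynomial × e^(−2ax²) and use ∫x^(2j)·e^(−2ax²) dx = (2j−1)!!/(4a)^j · √(π/(2a)), odd powers → 0; here √(π/(2a)) = 1.0373. Differentiate with the product rule, d/dx e^(−ax²) = −2ax·e^(−ax²).
State is unnormalized: ∫|φ|² dx = 1.6201, and ∫φ*·(−ħ²/2m · φ'') dx = 1.8465, so ⟨T⟩ = 1.8465 / 1.6201.
⟨T⟩ = 1.1397.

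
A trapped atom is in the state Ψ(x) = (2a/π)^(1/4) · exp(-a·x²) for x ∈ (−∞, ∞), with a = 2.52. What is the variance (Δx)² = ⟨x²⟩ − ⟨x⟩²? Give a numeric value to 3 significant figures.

0.0992

Compute ⟨x⟩ and ⟨x²⟩ separately, then (Δx)² = ⟨x²⟩ − ⟨x⟩².
Gaussian moments: ∫x^(2j)·e^(−2ax²) dx = (2j−1)!!/(4a)^j · √(π/(2a)), odd powers integrate to 0; here √(π/(2a)) = 0.78951.
⟨x⟩ = 0.0000 and ⟨x²⟩ = 0.099206.
(Δx)² = 0.099206 − (0.0000)² = 0.099206.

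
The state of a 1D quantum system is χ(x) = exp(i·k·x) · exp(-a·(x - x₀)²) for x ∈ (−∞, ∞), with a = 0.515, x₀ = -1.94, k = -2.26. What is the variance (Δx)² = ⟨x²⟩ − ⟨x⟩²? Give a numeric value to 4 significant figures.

0.4854

Compute ⟨x⟩ and ⟨x²⟩ separately, then (Δx)² = ⟨x²⟩ − ⟨x⟩².
Gaussian moments (u = x − x₀): ∫u^(2j)·e^(−2au²) du = (2j−1)!!/(4a)^j · √(π/(2a)), odd powers integrate to 0; here √(π/(2a)) = 1.7465.
Normalization: ∫|χ|² dx = 1.7465.
⟨x⟩ = -1.9400 and ⟨x²⟩ = 4.2490.
(Δx)² = 4.2490 − (-1.9400)² = 0.48544.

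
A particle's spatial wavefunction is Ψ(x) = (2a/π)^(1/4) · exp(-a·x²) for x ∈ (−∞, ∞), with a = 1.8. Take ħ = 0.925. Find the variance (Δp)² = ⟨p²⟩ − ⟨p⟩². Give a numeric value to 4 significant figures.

Compute ⟨p⟩ and ⟨p²⟩ separately; (Δp)² = ⟨p²⟩ − ⟨p⟩².
Gaussian moments: ∫x^(2j)·e^(−2ax²) dx = (2j−1)!!/(4a)^j · √(π/(2a)), odd powers integrate to 0; here √(π/(2a)) = 0.93417. Derivatives: d/dx e^(−ax²) = −2ax·e^(−ax²), d²/dx² e^(−ax²) = (4a²x² − 2a)·e^(−ax²).
⟨p⟩ = 0.0000 and ⟨p²⟩ = 1.5401.
(Δp)² = 1.5401 − (0.0000)² = 1.5401.

1.540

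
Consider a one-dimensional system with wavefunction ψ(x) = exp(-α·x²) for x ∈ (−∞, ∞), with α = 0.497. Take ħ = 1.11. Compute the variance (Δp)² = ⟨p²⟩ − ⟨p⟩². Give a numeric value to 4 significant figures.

Compute ⟨p⟩ and ⟨p²⟩ separately; (Δp)² = ⟨p²⟩ − ⟨p⟩².
Gaussian moments: ∫x^(2j)·e^(−2αx²) dx = (2j−1)!!/(4α)^j · √(π/(2α)), odd powers integrate to 0; here √(π/(2α)) = 1.7778. Derivatives: d/dx e^(−αx²) = −2αx·e^(−αx²), d²/dx² e^(−αx²) = (4α²x² − 2α)·e^(−αx²).
Normalization: ∫|ψ|² dx = 1.7778.
⟨p⟩ = 0.0000 and ⟨p²⟩ = 0.61235.
(Δp)² = 0.61235 − (0.0000)² = 0.61235.

0.6124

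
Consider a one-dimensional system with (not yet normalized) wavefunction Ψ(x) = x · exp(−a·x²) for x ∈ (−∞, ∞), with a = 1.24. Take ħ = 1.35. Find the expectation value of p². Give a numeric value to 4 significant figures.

6.780

p² Ψ = −ħ² d²Ψ/dx²; ⟨p²⟩ = −ħ² ∫ Ψ*·Ψ'' dx / ∫|Ψ|² dx.
Expand each integrand as polynomial × e^(−2ax²) and use ∫x^(2j)·e^(−2ax²) dx = (2j−1)!!/(4a)^j · √(π/(2a)), odd powers → 0; here √(π/(2a)) = 1.1255. Differentiate with the product rule, d/dx e^(−ax²) = −2ax·e^(−ax²).
State is unnormalized: ∫|Ψ|² dx = 0.22692, and ∫Ψ*·(−ħ² Ψ'') dx = 1.5384, so ⟨p²⟩ = 1.5384 / 0.22692.
⟨p²⟩ = 6.7797.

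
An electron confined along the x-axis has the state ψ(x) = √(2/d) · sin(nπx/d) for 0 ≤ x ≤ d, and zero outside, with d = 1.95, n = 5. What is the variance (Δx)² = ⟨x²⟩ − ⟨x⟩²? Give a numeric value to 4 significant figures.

0.3092

Compute ⟨x⟩ and ⟨x²⟩ separately, then (Δx)² = ⟨x²⟩ − ⟨x⟩².
With sin²θ = (1 − cos2θ)/2 on 0 ≤ x ≤ d: ∫sin²(nπx/d) dx = d/2, ∫x·sin²(nπx/d) dx = d²/4, ∫x²·sin²(nπx/d) dx = d³·(1/6 − 1/(4n²π²)); higher powers xᵏ the same way, integrating xᵏ·cos(2nπx/d) by parts.
⟨x⟩ = 0.97500 and ⟨x²⟩ = 1.2598.
(Δx)² = 1.2598 − (0.97500)² = 0.30917.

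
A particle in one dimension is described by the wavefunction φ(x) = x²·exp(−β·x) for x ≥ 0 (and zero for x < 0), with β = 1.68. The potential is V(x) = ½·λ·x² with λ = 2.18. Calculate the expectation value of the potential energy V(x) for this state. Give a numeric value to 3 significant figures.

⟨V⟩ = ∫ V(x)·|φ|² dx / ∫|φ|² dx.
Every integrand reduces to terms xʲ·e^(−2βx) on [0, ∞); use ∫₀^∞ xʲ·e^(−2βx) dx = j!/(2β)^(j+1).
State is unnormalized: ∫|φ|² dx = 0.056042, and ∫φ*·V(x)·φ dx = 0.16232, so ⟨V⟩ = 0.16232 / 0.056042.
⟨V⟩ = 2.8965.

2.90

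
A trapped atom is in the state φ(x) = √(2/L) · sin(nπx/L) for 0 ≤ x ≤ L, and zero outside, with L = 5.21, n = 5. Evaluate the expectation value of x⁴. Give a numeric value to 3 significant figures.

⟨x⁴⟩ = ∫ x⁴·|φ|² dx (integrals over the domain).
With sin²θ = (1 − cos2θ)/2 on 0 ≤ x ≤ L: ∫sin²(nπx/L) dx = L/2, ∫x·sin²(nπx/L) dx = L²/4, ∫x²·sin²(nπx/L) dx = L³·(1/6 − 1/(4n²π²)); higher powers xᵏ the same way, integrating xᵏ·cos(2nπx/L) by parts.
⟨x⁴⟩ = 144.39.

144.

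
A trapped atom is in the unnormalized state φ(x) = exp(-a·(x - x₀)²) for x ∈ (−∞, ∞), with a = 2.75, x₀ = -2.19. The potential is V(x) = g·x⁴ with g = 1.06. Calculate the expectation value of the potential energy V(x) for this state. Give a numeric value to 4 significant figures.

27.18

⟨V⟩ = ∫ V(x)·|φ|² dx / ∫|φ|² dx.
Gaussian moments (u = x − x₀): ∫u^(2j)·e^(−2au²) du = (2j−1)!!/(4a)^j · √(π/(2a)), odd powers integrate to 0; here √(π/(2a)) = 0.75578.
State is unnormalized: ∫|φ|² dx = 0.75578, and ∫φ*·V(x)·φ dx = 20.544, so ⟨V⟩ = 20.544 / 0.75578.
⟨V⟩ = 27.182.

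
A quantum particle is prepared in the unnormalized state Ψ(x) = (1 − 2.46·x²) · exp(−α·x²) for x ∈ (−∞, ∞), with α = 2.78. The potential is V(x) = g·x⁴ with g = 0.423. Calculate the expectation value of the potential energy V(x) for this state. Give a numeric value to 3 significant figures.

0.00729

⟨V⟩ = ∫ V(x)·|Ψ|² dx / ∫|Ψ|² dx.
Expand each integrand as polynomial × e^(−2αx²) and use ∫x^(2j)·e^(−2αx²) dx = (2j−1)!!/(4α)^j · √(π/(2α)), odd powers → 0; here √(π/(2α)) = 0.75169.
State is unnormalized: ∫|Ψ|² dx = 0.52947, and ∫Ψ*·V(x)·Ψ dx = 0.0038622, so ⟨V⟩ = 0.0038622 / 0.52947.
⟨V⟩ = 0.0072944.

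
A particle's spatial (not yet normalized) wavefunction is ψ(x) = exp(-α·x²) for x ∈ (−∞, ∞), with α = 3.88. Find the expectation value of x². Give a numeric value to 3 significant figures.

⟨x²⟩ = ∫ x²·|ψ|² dx / ∫|ψ|² dx (integrals over the domain).
Gaussian moments: ∫x^(2j)·e^(−2αx²) dx = (2j−1)!!/(4α)^j · √(π/(2α)), odd powers integrate to 0; here √(π/(2α)) = 0.63627.
State is unnormalized: ∫|ψ|² dx = 0.63627, and ∫ψ*·x²·ψ dx = 0.040997, so ⟨x²⟩ = 0.040997 / 0.63627.
⟨x²⟩ = 0.064433.

0.0644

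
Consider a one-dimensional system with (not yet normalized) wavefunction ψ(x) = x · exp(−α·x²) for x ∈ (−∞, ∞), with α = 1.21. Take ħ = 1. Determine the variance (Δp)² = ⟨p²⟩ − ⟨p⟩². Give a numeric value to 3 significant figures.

3.63

Compute ⟨p⟩ and ⟨p²⟩ separately; (Δp)² = ⟨p²⟩ − ⟨p⟩².
Expand each integrand as polynomial × e^(−2αx²) and use ∫x^(2j)·e^(−2αx²) dx = (2j−1)!!/(4α)^j · √(π/(2α)), odd powers → 0; here √(π/(2α)) = 1.1394. Differentiate with the product rule, d/dx e^(−αx²) = −2αx·e^(−αx²).
Normalization: ∫|ψ|² dx = 0.23541.
⟨p⟩ = 0.0000 and ⟨p²⟩ = 3.6300.
(Δp)² = 3.6300 − (0.0000)² = 3.6300.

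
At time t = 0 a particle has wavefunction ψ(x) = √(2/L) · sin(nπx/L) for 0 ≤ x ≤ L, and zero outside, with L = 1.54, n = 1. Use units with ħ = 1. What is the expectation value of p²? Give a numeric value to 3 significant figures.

p² ψ = −ħ² d²ψ/dx²; ⟨p²⟩ = −ħ² ∫ ψ*·ψ'' dx.
d/dx sin(nπx/L) = (nπ/L)·cos(nπx/L) and d²/dx² sin(nπx/L) = −(nπ/L)²·sin(nπx/L); on 0 ≤ x ≤ L, ∫sin²(nπx/L) dx = L/2 and ∫sin(nπx/L)·cos(nπx/L) dx = 0.
⟨p²⟩ = 4.1616.

4.16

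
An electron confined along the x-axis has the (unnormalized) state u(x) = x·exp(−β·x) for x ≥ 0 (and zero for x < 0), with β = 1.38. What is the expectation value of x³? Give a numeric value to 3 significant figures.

⟨x³⟩ = ∫ x³·|u|² dx / ∫|u|² dx (integrals over the domain).
Every integrand reduces to terms xʲ·e^(−2βx) on [0, ∞); use ∫₀^∞ xʲ·e^(−2βx) dx = j!/(2β)^(j+1).
State is unnormalized: ∫|u|² dx = 0.095127, and ∫u*·x³·u dx = 0.27147, so ⟨x³⟩ = 0.27147 / 0.095127.
⟨x³⟩ = 2.8538.

2.85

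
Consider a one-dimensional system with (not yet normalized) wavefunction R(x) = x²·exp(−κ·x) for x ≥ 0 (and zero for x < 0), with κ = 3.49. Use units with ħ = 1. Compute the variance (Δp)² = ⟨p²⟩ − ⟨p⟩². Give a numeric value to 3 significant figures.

4.06

Compute ⟨p⟩ and ⟨p²⟩ separately; (Δp)² = ⟨p²⟩ − ⟨p⟩².
Differentiate x²·exp(−κ·x) with the product rule; every integrand then reduces to terms xʲ·e^(−2κx) on [0, ∞), with ∫₀^∞ xʲ·e^(−2κx) dx = j!/(2κ)^(j+1).
Normalization: ∫|R|² dx = 0.0014486.
⟨p⟩ = 0.0000 and ⟨p²⟩ = 4.0600.
(Δp)² = 4.0600 − (0.0000)² = 4.0600.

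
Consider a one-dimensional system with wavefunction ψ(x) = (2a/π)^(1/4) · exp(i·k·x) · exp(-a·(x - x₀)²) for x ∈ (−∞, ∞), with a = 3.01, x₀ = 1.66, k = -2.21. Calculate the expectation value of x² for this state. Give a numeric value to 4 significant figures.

2.839

⟨x²⟩ = ∫ x²·|ψ|² dx (integrals over the domain).
Gaussian moments (u = x − x₀): ∫u^(2j)·e^(−2au²) du = (2j−1)!!/(4a)^j · √(π/(2a)), odd powers integrate to 0; here √(π/(2a)) = 0.72240.
⟨x²⟩ = 2.8387.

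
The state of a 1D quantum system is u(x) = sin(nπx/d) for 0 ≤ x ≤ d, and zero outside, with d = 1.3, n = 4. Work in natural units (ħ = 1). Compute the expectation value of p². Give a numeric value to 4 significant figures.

p² u = −ħ² d²u/dx²; ⟨p²⟩ = −ħ² ∫ u*·u'' dx / ∫|u|² dx.
d/dx sin(nπx/d) = (nπ/d)·cos(nπx/d) and d²/dx² sin(nπx/d) = −(nπ/d)²·sin(nπx/d); on 0 ≤ x ≤ d, ∫sin²(nπx/d) dx = d/2 and ∫sin(nπx/d)·cos(nπx/d) dx = 0.
State is unnormalized: ∫|u|² dx = 0.65000, and ∫u*·(−ħ² u'') dx = 60.736, so ⟨p²⟩ = 60.736 / 0.65000.
⟨p²⟩ = 93.440.

93.44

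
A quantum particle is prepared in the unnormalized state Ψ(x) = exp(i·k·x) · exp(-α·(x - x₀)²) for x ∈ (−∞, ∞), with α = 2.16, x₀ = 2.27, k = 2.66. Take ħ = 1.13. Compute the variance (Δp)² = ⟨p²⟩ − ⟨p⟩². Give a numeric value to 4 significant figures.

Compute ⟨p⟩ and ⟨p²⟩ separately; (Δp)² = ⟨p²⟩ − ⟨p⟩².
Gaussian moments (u = x − x₀): ∫u^(2j)·e^(−2αu²) du = (2j−1)!!/(4α)^j · √(π/(2α)), odd powers integrate to 0; here √(π/(2α)) = 0.85277. Derivatives: Ψ′ = (ik − 2αu)·Ψ, Ψ″ = ((ik − 2αu)² − 2α)·Ψ; the odd-in-u pieces drop out.
Normalization: ∫|Ψ|² dx = 0.85277.
⟨p⟩ = 3.0058 and ⟨p²⟩ = 11.793.
(Δp)² = 11.793 − (3.0058)² = 2.7581.

2.758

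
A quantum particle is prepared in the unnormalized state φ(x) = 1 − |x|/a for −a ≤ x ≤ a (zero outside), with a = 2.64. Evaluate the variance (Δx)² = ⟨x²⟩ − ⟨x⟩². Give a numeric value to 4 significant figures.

0.6970

Compute ⟨x⟩ and ⟨x²⟩ separately, then (Δx)² = ⟨x²⟩ − ⟨x⟩².
φ is even, so ∫ over [−a, a] = 2∫₀ᵃ with φ = 1 − x/a there: ∫₀ᵃ (1 − x/a)² dx = a/3, ∫₀ᵃ x²(1 − x/a)² dx = a³/30, ∫₀ᵃ x⁴(1 − x/a)² dx = a⁵/105.
Normalization: ∫|φ|² dx = 1.7600.
⟨x⟩ = 0.0000 and ⟨x²⟩ = 0.69696.
(Δx)² = 0.69696 − (0.0000)² = 0.69696.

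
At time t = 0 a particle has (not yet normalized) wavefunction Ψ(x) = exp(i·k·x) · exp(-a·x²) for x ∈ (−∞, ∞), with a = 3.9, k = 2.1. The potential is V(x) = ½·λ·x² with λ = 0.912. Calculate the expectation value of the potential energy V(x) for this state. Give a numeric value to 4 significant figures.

⟨V⟩ = ∫ V(x)·|Ψ|² dx / ∫|Ψ|² dx.
Gaussian moments: ∫x^(2j)·e^(−2ax²) dx = (2j−1)!!/(4a)^j · √(π/(2a)), odd powers integrate to 0; here √(π/(2a)) = 0.63464.
State is unnormalized: ∫|Ψ|² dx = 0.63464, and ∫Ψ*·V(x)·Ψ dx = 0.018551, so ⟨V⟩ = 0.018551 / 0.63464.
⟨V⟩ = 0.029231.

0.02923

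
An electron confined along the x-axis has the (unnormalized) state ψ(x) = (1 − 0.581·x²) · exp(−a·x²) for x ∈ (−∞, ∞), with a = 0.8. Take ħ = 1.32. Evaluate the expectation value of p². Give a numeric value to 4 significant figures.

3.020

p² ψ = −ħ² d²ψ/dx²; ⟨p²⟩ = −ħ² ∫ ψ*·ψ'' dx / ∫|ψ|² dx.
Expand each integrand as polynomial × e^(−2ax²) and use ∫x^(2j)·e^(−2ax²) dx = (2j−1)!!/(4a)^j · √(π/(2a)), odd powers → 0; here √(π/(2a)) = 1.4012. Differentiate with the product rule, d/dx e^(−ax²) = −2ax·e^(−ax²).
State is unnormalized: ∫|ψ|² dx = 1.0310, and ∫ψ*·(−ħ² ψ'') dx = 3.1132, so ⟨p²⟩ = 3.1132 / 1.0310.
⟨p²⟩ = 3.0196.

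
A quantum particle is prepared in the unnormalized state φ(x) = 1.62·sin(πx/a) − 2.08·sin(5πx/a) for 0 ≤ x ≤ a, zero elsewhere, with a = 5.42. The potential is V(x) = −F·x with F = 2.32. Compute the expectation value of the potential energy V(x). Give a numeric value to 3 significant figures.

⟨V⟩ = ∫ V(x)·|φ|² dx / ∫|φ|² dx.
On 0 ≤ x ≤ a (j ≠ l): ∫sin²(jπx/a) dx = a/2, ∫sin(jπx/a)·sin(lπx/a) dx = 0; diagonal moments ∫x·sin²(jπx/a) dx = a²/4, ∫x²·sin²(jπx/a) dx = a³·(1/6 − 1/(4j²π²)); cross terms ∫x·sin(jπx/a)·sin(lπx/a) dx = 0 for j + l even and −4jla²/(π²(j² − l²)²) for j + l odd, ∫x²·sin(jπx/a)·sin(lπx/a) dx = (−1)^(j+l)·4jla³/(π²(j² − l²)²); higher powers the same way via product-to-sum and parts.
State is unnormalized: ∫|φ|² dx = 18.837, and ∫φ*·V(x)·φ dx = -118.43, so ⟨V⟩ = -118.43 / 18.837.
⟨V⟩ = -6.2872.

-6.29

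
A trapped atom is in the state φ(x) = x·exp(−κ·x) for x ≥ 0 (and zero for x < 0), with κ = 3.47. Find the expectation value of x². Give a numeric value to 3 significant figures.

0.249

⟨x²⟩ = ∫ x²·|φ|² dx / ∫|φ|² dx (integrals over the domain).
Every integrand reduces to terms xʲ·e^(−2κx) on [0, ∞); use ∫₀^∞ xʲ·e^(−2κx) dx = j!/(2κ)^(j+1).
State is unnormalized: ∫|φ|² dx = 0.0059834, and ∫φ*·x²·φ dx = 0.0014908, so ⟨x²⟩ = 0.0014908 / 0.0059834.
⟨x²⟩ = 0.24915.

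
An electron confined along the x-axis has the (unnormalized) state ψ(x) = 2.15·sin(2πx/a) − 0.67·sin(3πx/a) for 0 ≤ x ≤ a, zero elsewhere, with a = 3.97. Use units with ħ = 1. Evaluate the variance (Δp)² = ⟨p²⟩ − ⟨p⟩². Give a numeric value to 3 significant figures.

2.78

Compute ⟨p⟩ and ⟨p²⟩ separately; (Δp)² = ⟨p²⟩ − ⟨p⟩².
d²/dx² sin(jπx/a) = −(jπ/a)²·sin(jπx/a); on 0 ≤ x ≤ a, ∫sin²(jπx/a) dx = a/2 and ∫sin(jπx/a)·sin(lπx/a) dx = 0 for j ≠ l, so only diagonal terms survive in ∫|ψ|² and ∫ψ·ψ″; ∫ψ·ψ′ dx = [ψ²/2] between the walls = 0.
Normalization: ∫|ψ|² dx = 10.067.
⟨p⟩ = 0.0000 and ⟨p²⟩ = 2.7820.
(Δp)² = 2.7820 − (0.0000)² = 2.7820.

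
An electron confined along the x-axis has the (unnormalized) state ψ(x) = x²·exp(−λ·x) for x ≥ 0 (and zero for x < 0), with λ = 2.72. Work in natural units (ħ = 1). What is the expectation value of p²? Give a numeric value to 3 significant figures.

2.47

p² ψ = −ħ² d²ψ/dx²; ⟨p²⟩ = −ħ² ∫ ψ*·ψ'' dx / ∫|ψ|² dx.
Differentiate x²·exp(−λ·x) with the product rule; every integrand then reduces to terms xʲ·e^(−2λx) on [0, ∞), with ∫₀^∞ xʲ·e^(−2λx) dx = j!/(2λ)^(j+1).
State is unnormalized: ∫|ψ|² dx = 0.0050375, and ∫ψ*·(−ħ² ψ'') dx = 0.012423, so ⟨p²⟩ = 0.012423 / 0.0050375.
⟨p²⟩ = 2.4661.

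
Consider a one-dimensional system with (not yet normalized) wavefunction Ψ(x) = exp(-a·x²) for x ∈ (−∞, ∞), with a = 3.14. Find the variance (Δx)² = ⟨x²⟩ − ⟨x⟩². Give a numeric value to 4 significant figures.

0.07962

Compute ⟨x⟩ and ⟨x²⟩ separately, then (Δx)² = ⟨x²⟩ − ⟨x⟩².
Gaussian moments: ∫x^(2j)·e^(−2ax²) dx = (2j−1)!!/(4a)^j · √(π/(2a)), odd powers integrate to 0; here √(π/(2a)) = 0.70729.
Normalization: ∫|Ψ|² dx = 0.70729.
⟨x⟩ = 0.0000 and ⟨x²⟩ = 0.079618.
(Δx)² = 0.079618 − (0.0000)² = 0.079618.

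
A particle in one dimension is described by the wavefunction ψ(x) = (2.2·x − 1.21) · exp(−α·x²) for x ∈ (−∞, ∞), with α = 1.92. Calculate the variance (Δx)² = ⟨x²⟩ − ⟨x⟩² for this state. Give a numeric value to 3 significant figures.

0.0990

Compute ⟨x⟩ and ⟨x²⟩ separately, then (Δx)² = ⟨x²⟩ − ⟨x⟩².
Expand each integrand as polynomial × e^(−2αx²) and use ∫x^(2j)·e^(−2αx²) dx = (2j−1)!!/(4α)^j · √(π/(2α)), odd powers → 0; here √(π/(2α)) = 0.90450.
Normalization: ∫|ψ|² dx = 1.8943.
⟨x⟩ = -0.33101 and ⟨x²⟩ = 0.20857.
(Δx)² = 0.20857 − (-0.33101)² = 0.099006.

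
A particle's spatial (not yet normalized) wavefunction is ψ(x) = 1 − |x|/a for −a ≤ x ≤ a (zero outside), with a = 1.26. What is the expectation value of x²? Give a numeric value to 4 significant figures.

⟨x²⟩ = ∫ x²·|ψ|² dx / ∫|ψ|² dx (integrals over the domain).
ψ is even, so ∫ over [−a, a] = 2∫₀ᵃ with ψ = 1 − x/a there: ∫₀ᵃ (1 − x/a)² dx = a/3, ∫₀ᵃ x²(1 − x/a)² dx = a³/30, ∫₀ᵃ x⁴(1 − x/a)² dx = a⁵/105.
State is unnormalized: ∫|ψ|² dx = 0.84000, and ∫ψ*·x²·ψ dx = 0.13336, so ⟨x²⟩ = 0.13336 / 0.84000.
⟨x²⟩ = 0.15876.

0.1588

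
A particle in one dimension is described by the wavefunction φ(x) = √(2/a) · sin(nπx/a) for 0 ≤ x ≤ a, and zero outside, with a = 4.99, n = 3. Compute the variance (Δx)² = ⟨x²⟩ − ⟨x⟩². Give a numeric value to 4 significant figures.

Compute ⟨x⟩ and ⟨x²⟩ separately, then (Δx)² = ⟨x²⟩ − ⟨x⟩².
With sin²θ = (1 − cos2θ)/2 on 0 ≤ x ≤ a: ∫sin²(nπx/a) dx = a/2, ∫x·sin²(nπx/a) dx = a²/4, ∫x²·sin²(nπx/a) dx = a³·(1/6 − 1/(4n²π²)); higher powers xᵏ the same way, integrating xᵏ·cos(2nπx/a) by parts.
⟨x⟩ = 2.4950 and ⟨x²⟩ = 8.1599.
(Δx)² = 8.1599 − (2.4950)² = 1.9348.

1.935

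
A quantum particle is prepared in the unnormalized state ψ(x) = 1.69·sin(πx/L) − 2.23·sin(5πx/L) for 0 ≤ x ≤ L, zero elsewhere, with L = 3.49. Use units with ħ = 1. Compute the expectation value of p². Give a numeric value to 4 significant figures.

13.16

p² ψ = −ħ² d²ψ/dx²; ⟨p²⟩ = −ħ² ∫ ψ*·ψ'' dx / ∫|ψ|² dx.
d²/dx² sin(jπx/L) = −(jπ/L)²·sin(jπx/L); on 0 ≤ x ≤ L, ∫sin²(jπx/L) dx = L/2 and ∫sin(jπx/L)·sin(lπx/L) dx = 0 for j ≠ l, so only diagonal terms survive in ∫|ψ|² and ∫ψ·ψ″; ∫ψ·ψ′ dx = [ψ²/2] between the walls = 0.
State is unnormalized: ∫|ψ|² dx = 13.662, and ∫ψ*·(−ħ² ψ'') dx = 179.83, so ⟨p²⟩ = 179.83 / 13.662.
⟨p²⟩ = 13.163.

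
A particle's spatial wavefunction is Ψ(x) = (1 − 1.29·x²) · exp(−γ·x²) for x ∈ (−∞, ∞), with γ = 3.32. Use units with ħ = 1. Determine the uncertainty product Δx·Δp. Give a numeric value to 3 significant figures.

0.503

Δx = √(⟨x²⟩−⟨x⟩²), Δp = √(⟨p²⟩−⟨p⟩²).
Expand each integrand as polynomial × e^(−2γx²) and use ∫x^(2j)·e^(−2γx²) dx = (2j−1)!!/(4γ)^j · √(π/(2γ)), odd powers → 0; here √(π/(2γ)) = 0.68785. Differentiate with the product rule, d/dx e^(−γx²) = −2γx·e^(−γx²).
Normalization: ∫|Ψ|² dx = 0.57368.
⟨x⟩ = 0.0000, ⟨x²⟩ = 0.050443 ⇒ Δx = 0.22460.
⟨p⟩ = 0.0000, ⟨p²⟩ = 5.0170 ⇒ Δp = 2.2399.
Δx·Δp = 0.50306.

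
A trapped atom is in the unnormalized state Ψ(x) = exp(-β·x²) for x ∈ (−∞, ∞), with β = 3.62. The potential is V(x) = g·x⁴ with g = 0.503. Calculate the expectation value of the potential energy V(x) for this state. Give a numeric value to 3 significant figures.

⟨V⟩ = ∫ V(x)·|Ψ|² dx / ∫|Ψ|² dx.
Gaussian moments: ∫x^(2j)·e^(−2βx²) dx = (2j−1)!!/(4β)^j · √(π/(2β)), odd powers integrate to 0; here √(π/(2β)) = 0.65873.
State is unnormalized: ∫|Ψ|² dx = 0.65873, and ∫Ψ*·V(x)·Ψ dx = 0.0047409, so ⟨V⟩ = 0.0047409 / 0.65873.
⟨V⟩ = 0.0071970.

0.00720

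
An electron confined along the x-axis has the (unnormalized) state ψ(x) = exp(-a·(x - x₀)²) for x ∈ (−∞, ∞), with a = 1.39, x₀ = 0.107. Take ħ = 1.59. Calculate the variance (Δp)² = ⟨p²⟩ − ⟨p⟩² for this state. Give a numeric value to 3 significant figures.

Compute ⟨p⟩ and ⟨p²⟩ separately; (Δp)² = ⟨p²⟩ − ⟨p⟩².
Gaussian moments (u = x − x₀): ∫u^(2j)·e^(−2au²) du = (2j−1)!!/(4a)^j · √(π/(2a)), odd powers integrate to 0; here √(π/(2a)) = 1.0630. Derivatives: d/dx e^(−au²) = −2au·e^(−au²), d²/dx² e^(−au²) = (4a²u² − 2a)·e^(−au²).
Normalization: ∫|ψ|² dx = 1.0630.
⟨p⟩ = 0.0000 and ⟨p²⟩ = 3.5141.
(Δp)² = 3.5141 − (0.0000)² = 3.5141.

3.51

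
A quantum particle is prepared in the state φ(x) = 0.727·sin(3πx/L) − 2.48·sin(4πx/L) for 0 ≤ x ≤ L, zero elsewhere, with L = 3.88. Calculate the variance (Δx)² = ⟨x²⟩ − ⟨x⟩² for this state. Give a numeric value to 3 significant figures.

1.03

Compute ⟨x⟩ and ⟨x²⟩ separately, then (Δx)² = ⟨x²⟩ − ⟨x⟩².
On 0 ≤ x ≤ L (j ≠ l): ∫sin²(jπx/L) dx = L/2, ∫sin(jπx/L)·sin(lπx/L) dx = 0; diagonal moments ∫x·sin²(jπx/L) dx = L²/4, ∫x²·sin²(jπx/L) dx = L³·(1/6 − 1/(4j²π²)); cross terms ∫x·sin(jπx/L)·sin(lπx/L) dx = 0 for j + l even and −4jlL²/(π²(j² − l²)²) for j + l odd, ∫x²·sin(jπx/L)·sin(lπx/L) dx = (−1)^(j+l)·4jlL³/(π²(j² − l²)²); higher powers the same way via product-to-sum and parts.
Normalization: ∫|φ|² dx = 12.957.
⟨x⟩ = 2.3558 and ⟨x²⟩ = 6.5810.
(Δx)² = 6.5810 − (2.3558)² = 1.0310.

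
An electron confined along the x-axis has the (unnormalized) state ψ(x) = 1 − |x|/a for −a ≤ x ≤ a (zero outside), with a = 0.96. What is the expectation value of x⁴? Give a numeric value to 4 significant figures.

⟨x⁴⟩ = ∫ x⁴·|ψ|² dx / ∫|ψ|² dx (integrals over the domain).
ψ is even, so ∫ over [−a, a] = 2∫₀ᵃ with ψ = 1 − x/a there: ∫₀ᵃ (1 − x/a)² dx = a/3, ∫₀ᵃ x²(1 − x/a)² dx = a³/30, ∫₀ᵃ x⁴(1 − x/a)² dx = a⁵/105.
State is unnormalized: ∫|ψ|² dx = 0.64000, and ∫ψ*·x⁴·ψ dx = 0.015531, so ⟨x⁴⟩ = 0.015531 / 0.64000.
⟨x⁴⟩ = 0.024267.

0.02427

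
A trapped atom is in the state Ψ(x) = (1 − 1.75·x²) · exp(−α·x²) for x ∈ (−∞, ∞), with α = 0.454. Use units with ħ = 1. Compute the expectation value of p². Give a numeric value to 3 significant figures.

p² Ψ = −ħ² d²Ψ/dx²; ⟨p²⟩ = −ħ² ∫ Ψ*·Ψ'' dx / ∫|Ψ|² dx.
Expand each integrand as polynomial × e^(−2αx²) and use ∫x^(2j)·e^(−2αx²) dx = (2j−1)!!/(4α)^j · √(π/(2α)), odd powers → 0; here √(π/(2α)) = 1.8601. Differentiate with the product rule, d/dx e^(−αx²) = −2αx·e^(−αx²).
State is unnormalized: ∫|Ψ|² dx = 3.4571, and ∫Ψ*·(−ħ² Ψ'') dx = 7.9615, so ⟨p²⟩ = 7.9615 / 3.4571.
⟨p²⟩ = 2.3029.

2.30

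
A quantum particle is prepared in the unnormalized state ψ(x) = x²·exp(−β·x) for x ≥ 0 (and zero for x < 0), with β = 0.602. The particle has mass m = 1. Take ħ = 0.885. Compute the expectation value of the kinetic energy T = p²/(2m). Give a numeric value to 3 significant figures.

T = −(ħ²/2m) d²/dx², so ⟨T⟩ = −(ħ²/2m) ∫ ψ*·ψ'' dx / ∫|ψ|² dx; with m = 1.
Differentiate x²·exp(−β·x) with the product rule; every integrand then reduces to terms xʲ·e^(−2βx) on [0, ∞), with ∫₀^∞ xʲ·e^(−2βx) dx = j!/(2β)^(j+1).
State is unnormalized: ∫|ψ|² dx = 9.4859, and ∫ψ*·(−ħ²/2m · ψ'') dx = 0.44875, so ⟨T⟩ = 0.44875 / 9.4859.
⟨T⟩ = 0.047307.

0.0473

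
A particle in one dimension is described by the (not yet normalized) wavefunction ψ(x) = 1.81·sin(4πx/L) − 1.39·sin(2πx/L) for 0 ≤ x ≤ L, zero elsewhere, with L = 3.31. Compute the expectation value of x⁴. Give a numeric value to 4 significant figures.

⟨x⁴⟩ = ∫ x⁴·|ψ|² dx / ∫|ψ|² dx (integrals over the domain).
On 0 ≤ x ≤ L (j ≠ l): ∫sin²(jπx/L) dx = L/2, ∫sin(jπx/L)·sin(lπx/L) dx = 0; diagonal moments ∫x·sin²(jπx/L) dx = L²/4, ∫x²·sin²(jπx/L) dx = L³·(1/6 − 1/(4j²π²)); cross terms ∫x·sin(jπx/L)·sin(lπx/L) dx = 0 for j + l even and −4jlL²/(π²(j² − l²)²) for j + l odd, ∫x²·sin(jπx/L)·sin(lπx/L) dx = (−1)^(j+l)·4jlL³/(π²(j² − l²)²); higher powers the same way via product-to-sum and parts.
State is unnormalized: ∫|ψ|² dx = 8.6196, and ∫ψ*·x⁴·ψ dx = 118.67, so ⟨x⁴⟩ = 118.67 / 8.6196.
⟨x⁴⟩ = 13.768.

13.77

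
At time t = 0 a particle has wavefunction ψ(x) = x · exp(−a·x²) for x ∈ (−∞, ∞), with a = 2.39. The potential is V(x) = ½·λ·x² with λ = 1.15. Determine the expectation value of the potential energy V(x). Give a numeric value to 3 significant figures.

⟨V⟩ = ∫ V(x)·|ψ|² dx / ∫|ψ|² dx.
Expand each integrand as polynomial × e^(−2ax²) and use ∫x^(2j)·e^(−2ax²) dx = (2j−1)!!/(4a)^j · √(π/(2a)), odd powers → 0; here √(π/(2a)) = 0.81070.
State is unnormalized: ∫|ψ|² dx = 0.084801, and ∫ψ*·V(x)·ψ dx = 0.015302, so ⟨V⟩ = 0.015302 / 0.084801.
⟨V⟩ = 0.18044.

0.180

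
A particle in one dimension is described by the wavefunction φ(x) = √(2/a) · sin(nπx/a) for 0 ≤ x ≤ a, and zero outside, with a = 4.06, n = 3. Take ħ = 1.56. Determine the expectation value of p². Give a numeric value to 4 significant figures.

13.11

p² φ = −ħ² d²φ/dx²; ⟨p²⟩ = −ħ² ∫ φ*·φ'' dx.
d/dx sin(nπx/a) = (nπ/a)·cos(nπx/a) and d²/dx² sin(nπx/a) = −(nπ/a)²·sin(nπx/a); on 0 ≤ x ≤ a, ∫sin²(nπx/a) dx = a/2 and ∫sin(nπx/a)·cos(nπx/a) dx = 0.
⟨p²⟩ = 13.114.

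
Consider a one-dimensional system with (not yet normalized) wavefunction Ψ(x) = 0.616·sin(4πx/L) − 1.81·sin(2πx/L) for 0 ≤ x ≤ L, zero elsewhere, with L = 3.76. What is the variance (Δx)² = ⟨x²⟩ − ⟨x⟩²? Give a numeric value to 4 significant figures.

Compute ⟨x⟩ and ⟨x²⟩ separately, then (Δx)² = ⟨x²⟩ − ⟨x⟩².
On 0 ≤ x ≤ L (j ≠ l): ∫sin²(jπx/L) dx = L/2, ∫sin(jπx/L)·sin(lπx/L) dx = 0; diagonal moments ∫x·sin²(jπx/L) dx = L²/4, ∫x²·sin²(jπx/L) dx = L³·(1/6 − 1/(4j²π²)); cross terms ∫x·sin(jπx/L)·sin(lπx/L) dx = 0 for j + l even and −4jlL²/(π²(j² − l²)²) for j + l odd, ∫x²·sin(jπx/L)·sin(lπx/L) dx = (−1)^(j+l)·4jlL³/(π²(j² − l²)²); higher powers the same way via product-to-sum and parts.
Normalization: ∫|Ψ|² dx = 6.8724.
⟨x⟩ = 1.8800 and ⟨x²⟩ = 4.1591.
(Δx)² = 4.1591 − (1.8800)² = 0.62466.

0.6247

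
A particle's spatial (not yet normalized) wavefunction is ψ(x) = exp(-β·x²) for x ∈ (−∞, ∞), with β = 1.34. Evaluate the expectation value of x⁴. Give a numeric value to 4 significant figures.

0.1044

⟨x⁴⟩ = ∫ x⁴·|ψ|² dx / ∫|ψ|² dx (integrals over the domain).
Gaussian moments: ∫x^(2j)·e^(−2βx²) dx = (2j−1)!!/(4β)^j · √(π/(2β)), odd powers integrate to 0; here √(π/(2β)) = 1.0827.
State is unnormalized: ∫|ψ|² dx = 1.0827, and ∫ψ*·x⁴·ψ dx = 0.11306, so ⟨x⁴⟩ = 0.11306 / 1.0827.
⟨x⁴⟩ = 0.10442.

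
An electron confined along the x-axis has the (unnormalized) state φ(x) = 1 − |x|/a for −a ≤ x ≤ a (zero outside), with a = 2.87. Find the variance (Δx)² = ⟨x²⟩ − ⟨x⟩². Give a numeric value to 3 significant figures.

Compute ⟨x⟩ and ⟨x²⟩ separately, then (Δx)² = ⟨x²⟩ − ⟨x⟩².
φ is even, so ∫ over [−a, a] = 2∫₀ᵃ with φ = 1 − x/a there: ∫₀ᵃ (1 − x/a)² dx = a/3, ∫₀ᵃ x²(1 − x/a)² dx = a³/30, ∫₀ᵃ x⁴(1 − x/a)² dx = a⁵/105.
Normalization: ∫|φ|² dx = 1.9133.
⟨x⟩ = 0.0000 and ⟨x²⟩ = 0.82369.
(Δx)² = 0.82369 − (0.0000)² = 0.82369.

0.824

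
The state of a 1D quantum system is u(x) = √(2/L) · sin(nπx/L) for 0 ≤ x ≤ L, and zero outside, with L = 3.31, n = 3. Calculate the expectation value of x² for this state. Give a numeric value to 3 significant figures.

3.59

⟨x²⟩ = ∫ x²·|u|² dx (integrals over the domain).
With sin²θ = (1 − cos2θ)/2 on 0 ≤ x ≤ L: ∫sin²(nπx/L) dx = L/2, ∫x·sin²(nπx/L) dx = L²/4, ∫x²·sin²(nπx/L) dx = L³·(1/6 − 1/(4n²π²)); higher powers xᵏ the same way, integrating xᵏ·cos(2nπx/L) by parts.
⟨x²⟩ = 3.5904.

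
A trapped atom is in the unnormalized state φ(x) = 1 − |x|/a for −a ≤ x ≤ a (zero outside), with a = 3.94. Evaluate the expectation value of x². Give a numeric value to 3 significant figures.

⟨x²⟩ = ∫ x²·|φ|² dx / ∫|φ|² dx (integrals over the domain).
φ is even, so ∫ over [−a, a] = 2∫₀ᵃ with φ = 1 − x/a there: ∫₀ᵃ (1 − x/a)² dx = a/3, ∫₀ᵃ x²(1 − x/a)² dx = a³/30, ∫₀ᵃ x⁴(1 − x/a)² dx = a⁵/105.
State is unnormalized: ∫|φ|² dx = 2.6267, and ∫φ*·x²·φ dx = 4.0775, so ⟨x²⟩ = 4.0775 / 2.6267.
⟨x²⟩ = 1.5524.

1.55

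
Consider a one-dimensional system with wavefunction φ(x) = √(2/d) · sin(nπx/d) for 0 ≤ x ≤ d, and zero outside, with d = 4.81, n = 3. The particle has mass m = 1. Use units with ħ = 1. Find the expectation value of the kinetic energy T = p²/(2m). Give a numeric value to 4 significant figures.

1.920

T = −(ħ²/2m) d²/dx², so ⟨T⟩ = −(ħ²/2m) ∫ φ*·φ'' dx; with m = 1.
d/dx sin(nπx/d) = (nπ/d)·cos(nπx/d) and d²/dx² sin(nπx/d) = −(nπ/d)²·sin(nπx/d); on 0 ≤ x ≤ d, ∫sin²(nπx/d) dx = d/2 and ∫sin(nπx/d)·cos(nπx/d) dx = 0.
⟨T⟩ = 1.9197.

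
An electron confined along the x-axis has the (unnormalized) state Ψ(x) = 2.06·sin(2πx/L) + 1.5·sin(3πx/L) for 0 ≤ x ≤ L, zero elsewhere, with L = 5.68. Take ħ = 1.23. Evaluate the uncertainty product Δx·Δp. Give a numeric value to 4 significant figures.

Δx = √(⟨x²⟩−⟨x⟩²), Δp = √(⟨p²⟩−⟨p⟩²).
On 0 ≤ x ≤ L (j ≠ l): ∫sin²(jπx/L) dx = L/2, ∫sin(jπx/L)·sin(lπx/L) dx = 0; diagonal moments ∫x·sin²(jπx/L) dx = L²/4, ∫x²·sin²(jπx/L) dx = L³·(1/6 − 1/(4j²π²)); cross terms ∫x·sin(jπx/L)·sin(lπx/L) dx = 0 for j + l even and −4jlL²/(π²(j² − l²)²) for j + l odd, ∫x²·sin(jπx/L)·sin(lπx/L) dx = (−1)^(j+l)·4jlL³/(π²(j² − l²)²); higher powers the same way via product-to-sum and parts. d²/dx² sin(jπx/L) = −(jπ/L)²·sin(jπx/L); on 0 ≤ x ≤ L, ∫sin²(jπx/L) dx = L/2 and ∫sin(jπx/L)·sin(lπx/L) dx = 0 for j ≠ l, so only diagonal terms survive in ∫|Ψ|² and ∫Ψ·Ψ″; ∫Ψ·Ψ′ dx = [Ψ²/2] between the walls = 0.
Normalization: ∫|Ψ|² dx = 18.442.
⟨x⟩ = 1.7884, ⟨x²⟩ = 4.4511 ⇒ Δx = 1.1192.
⟨p⟩ = 0.0000, ⟨p²⟩ = 2.6531 ⇒ Δp = 1.6288.
Δx·Δp = 1.8231.

1.823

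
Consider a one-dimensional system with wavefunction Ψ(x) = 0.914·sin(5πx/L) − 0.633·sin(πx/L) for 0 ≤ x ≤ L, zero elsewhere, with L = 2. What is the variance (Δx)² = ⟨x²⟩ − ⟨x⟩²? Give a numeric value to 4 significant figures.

0.2358

Compute ⟨x⟩ and ⟨x²⟩ separately, then (Δx)² = ⟨x²⟩ − ⟨x⟩².
On 0 ≤ x ≤ L (j ≠ l): ∫sin²(jπx/L) dx = L/2, ∫sin(jπx/L)·sin(lπx/L) dx = 0; diagonal moments ∫x·sin²(jπx/L) dx = L²/4, ∫x²·sin²(jπx/L) dx = L³·(1/6 − 1/(4j²π²)); cross terms ∫x·sin(jπx/L)·sin(lπx/L) dx = 0 for j + l even and −4jlL²/(π²(j² − l²)²) for j + l odd, ∫x²·sin(jπx/L)·sin(lπx/L) dx = (−1)^(j+l)·4jlL³/(π²(j² − l²)²); higher powers the same way via product-to-sum and parts.
Normalization: ∫|Ψ|² dx = 1.2361.
⟨x⟩ = 1.0000 and ⟨x²⟩ = 1.2358.
(Δx)² = 1.2358 − (1.0000)² = 0.23582.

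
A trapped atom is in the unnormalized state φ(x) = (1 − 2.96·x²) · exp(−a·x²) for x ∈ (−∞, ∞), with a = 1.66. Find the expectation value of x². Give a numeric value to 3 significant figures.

0.279

⟨x²⟩ = ∫ x²·|φ|² dx / ∫|φ|² dx (integrals over the domain).
Expand each integrand as polynomial × e^(−2ax²) and use ∫x^(2j)·e^(−2ax²) dx = (2j−1)!!/(4a)^j · √(π/(2a)), odd powers → 0; here √(π/(2a)) = 0.97276.
State is unnormalized: ∫|φ|² dx = 0.68541, and ∫φ*·x²·φ dx = 0.19135, so ⟨x²⟩ = 0.19135 / 0.68541.
⟨x²⟩ = 0.27918.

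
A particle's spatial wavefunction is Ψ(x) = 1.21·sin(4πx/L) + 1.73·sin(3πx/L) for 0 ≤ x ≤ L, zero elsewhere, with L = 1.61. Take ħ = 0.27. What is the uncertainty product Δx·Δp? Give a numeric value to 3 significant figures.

Δx = √(⟨x²⟩−⟨x⟩²), Δp = √(⟨p²⟩−⟨p⟩²).
On 0 ≤ x ≤ L (j ≠ l): ∫sin²(jπx/L) dx = L/2, ∫sin(jπx/L)·sin(lπx/L) dx = 0; diagonal moments ∫x·sin²(jπx/L) dx = L²/4, ∫x²·sin²(jπx/L) dx = L³·(1/6 − 1/(4j²π²)); cross terms ∫x·sin(jπx/L)·sin(lπx/L) dx = 0 for j + l even and −4jlL²/(π²(j² − l²)²) for j + l odd, ∫x²·sin(jπx/L)·sin(lπx/L) dx = (−1)^(j+l)·4jlL³/(π²(j² − l²)²); higher powers the same way via product-to-sum and parts. d²/dx² sin(jπx/L) = −(jπ/L)²·sin(jπx/L); on 0 ≤ x ≤ L, ∫sin²(jπx/L) dx = L/2 and ∫sin(jπx/L)·sin(lπx/L) dx = 0 for j ≠ l, so only diagonal terms survive in ∫|Ψ|² and ∫Ψ·Ψ″; ∫Ψ·Ψ′ dx = [Ψ²/2] between the walls = 0.
Normalization: ∫|Ψ|² dx = 3.5879.
⟨x⟩ = 0.50479, ⟨x²⟩ = 0.36821 ⇒ Δx = 0.33674.
⟨p⟩ = 0.0000, ⟨p²⟩ = 3.1364 ⇒ Δp = 1.7710.
Δx·Δp = 0.59636.

0.596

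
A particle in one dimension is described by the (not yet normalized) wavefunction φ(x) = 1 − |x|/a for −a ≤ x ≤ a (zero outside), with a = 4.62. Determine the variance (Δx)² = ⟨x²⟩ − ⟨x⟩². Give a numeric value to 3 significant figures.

Compute ⟨x⟩ and ⟨x²⟩ separately, then (Δx)² = ⟨x²⟩ − ⟨x⟩².
φ is even, so ∫ over [−a, a] = 2∫₀ᵃ with φ = 1 − x/a there: ∫₀ᵃ (1 − x/a)² dx = a/3, ∫₀ᵃ x²(1 − x/a)² dx = a³/30, ∫₀ᵃ x⁴(1 − x/a)² dx = a⁵/105.
Normalization: ∫|φ|² dx = 3.0800.
⟨x⟩ = 0.0000 and ⟨x²⟩ = 2.1344.
(Δx)² = 2.1344 − (0.0000)² = 2.1344.

2.13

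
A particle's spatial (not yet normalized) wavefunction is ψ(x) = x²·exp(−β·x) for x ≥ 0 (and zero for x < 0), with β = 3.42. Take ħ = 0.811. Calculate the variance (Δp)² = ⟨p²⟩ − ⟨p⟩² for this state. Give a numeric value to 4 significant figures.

2.564

Compute ⟨p⟩ and ⟨p²⟩ separately; (Δp)² = ⟨p²⟩ − ⟨p⟩².
Differentiate x²·exp(−β·x) with the product rule; every integrand then reduces to terms xʲ·e^(−2βx) on [0, ∞), with ∫₀^∞ xʲ·e^(−2βx) dx = j!/(2β)^(j+1).
Normalization: ∫|ψ|² dx = 0.0016030.
⟨p⟩ = 0.0000 and ⟨p²⟩ = 2.5643.
(Δp)² = 2.5643 − (0.0000)² = 2.5643.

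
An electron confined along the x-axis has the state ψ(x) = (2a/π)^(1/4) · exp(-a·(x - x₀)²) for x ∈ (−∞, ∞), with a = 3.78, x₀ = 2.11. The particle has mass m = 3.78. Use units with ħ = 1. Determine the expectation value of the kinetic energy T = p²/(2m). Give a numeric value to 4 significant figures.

0.5000

T = −(ħ²/2m) d²/dx², so ⟨T⟩ = −(ħ²/2m) ∫ ψ*·ψ'' dx; with m = 3.78.
Gaussian moments (u = x − x₀): ∫u^(2j)·e^(−2au²) du = (2j−1)!!/(4a)^j · √(π/(2a)), odd powers integrate to 0; here √(π/(2a)) = 0.64464. Derivatives: d/dx e^(−au²) = −2au·e^(−au²), d²/dx² e^(−au²) = (4a²u² − 2a)·e^(−au²).
⟨T⟩ = 0.50000.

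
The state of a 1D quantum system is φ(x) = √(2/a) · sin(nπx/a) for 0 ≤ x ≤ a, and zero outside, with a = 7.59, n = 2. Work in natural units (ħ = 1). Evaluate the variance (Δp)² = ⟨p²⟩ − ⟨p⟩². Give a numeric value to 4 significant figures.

Compute ⟨p⟩ and ⟨p²⟩ separately; (Δp)² = ⟨p²⟩ − ⟨p⟩².
d/dx sin(nπx/a) = (nπ/a)·cos(nπx/a) and d²/dx² sin(nπx/a) = −(nπ/a)²·sin(nπx/a); on 0 ≤ x ≤ a, ∫sin²(nπx/a) dx = a/2 and ∫sin(nπx/a)·cos(nπx/a) dx = 0.
⟨p⟩ = 0.0000 and ⟨p²⟩ = 0.68529.
(Δp)² = 0.68529 − (0.0000)² = 0.68529.

0.6853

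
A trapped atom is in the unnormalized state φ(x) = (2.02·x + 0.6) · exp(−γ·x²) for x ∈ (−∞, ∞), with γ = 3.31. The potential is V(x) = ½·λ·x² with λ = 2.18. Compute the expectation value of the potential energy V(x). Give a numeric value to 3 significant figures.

⟨V⟩ = ∫ V(x)·|φ|² dx / ∫|φ|² dx.
Expand each integrand as polynomial × e^(−2γx²) and use ∫x^(2j)·e^(−2γx²) dx = (2j−1)!!/(4γ)^j · √(π/(2γ)), odd powers → 0; here √(π/(2γ)) = 0.68888.
State is unnormalized: ∫|φ|² dx = 0.46030, and ∫φ*·V(x)·φ dx = 0.072852, so ⟨V⟩ = 0.072852 / 0.46030.
⟨V⟩ = 0.15827.

0.158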